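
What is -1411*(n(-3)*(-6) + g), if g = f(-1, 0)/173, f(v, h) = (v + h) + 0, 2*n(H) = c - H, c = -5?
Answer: -1463207/173 ≈ -8457.8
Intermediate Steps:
n(H) = -5/2 - H/2 (n(H) = (-5 - H)/2 = -5/2 - H/2)
f(v, h) = h + v (f(v, h) = (h + v) + 0 = h + v)
g = -1/173 (g = (0 - 1)/173 = -1*1/173 = -1/173 ≈ -0.0057803)
-1411*(n(-3)*(-6) + g) = -1411*((-5/2 - 1/2*(-3))*(-6) - 1/173) = -1411*((-5/2 + 3/2)*(-6) - 1/173) = -1411*(-1*(-6) - 1/173) = -1411*(6 - 1/173) = -1411*1037/173 = -1463207/173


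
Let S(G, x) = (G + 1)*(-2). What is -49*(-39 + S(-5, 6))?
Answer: 1519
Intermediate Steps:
S(G, x) = -2 - 2*G (S(G, x) = (1 + G)*(-2) = -2 - 2*G)
-49*(-39 + S(-5, 6)) = -49*(-39 + (-2 - 2*(-5))) = -49*(-39 + (-2 + 10)) = -49*(-39 + 8) = -49*(-31) = 1519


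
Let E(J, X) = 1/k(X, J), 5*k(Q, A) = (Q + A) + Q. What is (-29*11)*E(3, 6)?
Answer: -319/3 ≈ -106.33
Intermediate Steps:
k(Q, A) = A/5 + 2*Q/5 (k(Q, A) = ((Q + A) + Q)/5 = ((A + Q) + Q)/5 = (A + 2*Q)/5 = A/5 + 2*Q/5)
E(J, X) = 1/(J/5 + 2*X/5)
(-29*11)*E(3, 6) = (-29*11)*(5/(3 + 2*6)) = -1595/(3 + 12) = -1595/15 = -319*⅓ = -319/3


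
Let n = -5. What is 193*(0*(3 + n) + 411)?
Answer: 79323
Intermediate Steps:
193*(0*(3 + n) + 411) = 193*(0*(3 - 5) + 411) = 193*(0*(-2) + 411) = 193*(0 + 411) = 193*411 = 79323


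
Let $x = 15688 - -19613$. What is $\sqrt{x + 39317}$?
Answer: $\sqrt{74618} \approx 273.16$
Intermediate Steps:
$x = 35301$ ($x = 15688 + 19613 = 35301$)
$\sqrt{x + 39317} = \sqrt{35301 + 39317} = \sqrt{74618}$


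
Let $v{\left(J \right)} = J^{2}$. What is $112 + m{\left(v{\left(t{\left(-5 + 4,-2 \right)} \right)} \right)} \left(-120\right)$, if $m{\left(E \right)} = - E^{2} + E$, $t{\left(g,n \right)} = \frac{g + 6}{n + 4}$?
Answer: $\frac{8099}{2} \approx 4049.5$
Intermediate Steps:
$t{\left(g,n \right)} = \frac{6 + g}{4 + n}$
$m{\left(E \right)} = E - E^{2}$
$112 + m{\left(v{\left(t{\left(-5 + 4,-2 \right)} \right)} \right)} \left(-120\right) = 112 + \left(\frac{6 + \left(-5 + 4\right)}{4 - 2}\right)^{2} \left(1 - \left(\frac{6 + \left(-5 + 4\right)}{4 - 2}\right)^{2}\right) \left(-120\right) = 112 + \left(\frac{6 - 1}{2}\right)^{2} \left(1 - \left(\frac{6 - 1}{2}\right)^{2}\right) \left(-120\right) = 112 + \left(\frac{1}{2} \cdot 5\right)^{2} \left(1 - \left(\frac{1}{2} \cdot 5\right)^{2}\right) \left(-120\right) = 112 + \left(\frac{5}{2}\right)^{2} \left(1 - \left(\frac{5}{2}\right)^{2}\right) \left(-120\right) = 112 + \frac{25 \left(1 - \frac{25}{4}\right)}{4} \left(-120\right) = 112 + \frac{25}{4} \left(- \frac{21}{4}\right) \left(-120\right) = 112 - - \frac{7875}{2} = 112 + \frac{7875}{2} = \frac{8099}{2}$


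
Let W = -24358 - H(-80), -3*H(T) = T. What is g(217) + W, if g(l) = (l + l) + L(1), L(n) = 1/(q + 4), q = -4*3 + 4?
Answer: -287411/12 ≈ -23951.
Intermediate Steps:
H(T) = -T/3
q = -8 (q = -12 + 4 = -8)
W = -73154/3 (W = -24358 - (-1)*(-80)/3 = -24358 - 1*80/3 = -24358 - 80/3 = -73154/3 ≈ -24385.)
L(n) = -1/4 (L(n) = 1/(-8 + 4) = 1/(-4) = -1/4)
g(l) = -1/4 + 2*l (g(l) = (l + l) - 1/4 = 2*l - 1/4 = -1/4 + 2*l)
g(217) + W = (-1/4 + 2*217) - 73154/3 = (-1/4 + 434) - 73154/3 = 1735/4 - 73154/3 = -287411/12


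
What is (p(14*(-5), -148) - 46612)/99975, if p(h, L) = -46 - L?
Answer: -9302/19995 ≈ -0.46522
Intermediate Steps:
(p(14*(-5), -148) - 46612)/99975 = ((-46 - 1*(-148)) - 46612)/99975 = ((-46 + 148) - 46612)*(1/99975) = (102 - 46612)*(1/99975) = -46510*1/99975 = -9302/19995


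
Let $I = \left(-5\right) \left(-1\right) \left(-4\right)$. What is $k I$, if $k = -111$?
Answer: $2220$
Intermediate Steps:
$I = -20$ ($I = 5 \left(-4\right) = -20$)
$k I = \left(-111\right) \left(-20\right) = 2220$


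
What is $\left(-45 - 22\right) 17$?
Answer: $-1139$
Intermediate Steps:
$\left(-45 - 22\right) 17 = \left(-67\right) 17 = -1139$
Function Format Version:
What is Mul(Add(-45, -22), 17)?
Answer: -1139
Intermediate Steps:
Mul(Add(-45, -22), 17) = Mul(-67, 17) = -1139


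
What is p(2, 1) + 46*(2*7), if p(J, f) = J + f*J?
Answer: 648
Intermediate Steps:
p(J, f) = J + J*f
p(2, 1) + 46*(2*7) = 2*(1 + 1) + 46*(2*7) = 2*2 + 46*14 = 4 + 644 = 648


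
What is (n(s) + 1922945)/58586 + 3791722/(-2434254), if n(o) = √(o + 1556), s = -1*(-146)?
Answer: 2229397366469/71306602422 + √1702/58586 ≈ 31.266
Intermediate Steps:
s = 146
n(o) = √(1556 + o)
(n(s) + 1922945)/58586 + 3791722/(-2434254) = (√(1556 + 146) + 1922945)/58586 + 3791722/(-2434254) = (√1702 + 1922945)*(1/58586) + 3791722*(-1/2434254) = (1922945 + √1702)*(1/58586) - 1895861/1217127 = (1922945/58586 + √1702/58586) - 1895861/1217127 = 2229397366469/71306602422 + √1702/58586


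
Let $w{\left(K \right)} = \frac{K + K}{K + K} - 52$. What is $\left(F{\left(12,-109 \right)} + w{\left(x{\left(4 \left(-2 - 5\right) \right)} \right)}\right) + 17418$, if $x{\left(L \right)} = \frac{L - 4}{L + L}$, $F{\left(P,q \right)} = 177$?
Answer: $17544$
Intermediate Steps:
$x{\left(L \right)} = \frac{-4 + L}{2 L}$
$w{\left(K \right)} = -51$ ($w{\left(K \right)} = \frac{2 K}{2 K} - 52 = 2 K \frac{1}{2 K} - 52 = 1 - 52 = -51$)
$\left(F{\left(12,-109 \right)} + w{\left(x{\left(4 \left(-2 - 5\right) \right)} \right)}\right) + 17418 = \left(177 - 51\right) + 17418 = 126 + 17418 = 17544$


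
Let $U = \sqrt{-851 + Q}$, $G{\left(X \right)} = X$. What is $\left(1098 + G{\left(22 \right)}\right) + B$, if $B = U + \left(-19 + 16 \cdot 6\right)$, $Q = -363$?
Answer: $1197 + i \sqrt{1214} \approx 1197.0 + 34.843 i$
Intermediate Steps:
$U = i \sqrt{1214}$ ($U = \sqrt{-851 - 363} = \sqrt{-1214} = i \sqrt{1214} \approx 34.843 i$)
$B = 77 + i \sqrt{1214}$ ($B = i \sqrt{1214} + \left(-19 + 16 \cdot 6\right) = i \sqrt{1214} + \left(-19 + 96\right) = i \sqrt{1214} + 77 = 77 + i \sqrt{1214} \approx 77.0 + 34.843 i$)
$\left(1098 + G{\left(22 \right)}\right) + B = \left(1098 + 22\right) + \left(77 + i \sqrt{1214}\right) = 1120 + \left(77 + i \sqrt{1214}\right) = 1197 + i \sqrt{1214}$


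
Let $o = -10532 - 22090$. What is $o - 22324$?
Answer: $-54946$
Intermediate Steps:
$o = -32622$ ($o = -10532 - 22090 = -32622$)
$o - 22324 = -32622 - 22324 = -54946$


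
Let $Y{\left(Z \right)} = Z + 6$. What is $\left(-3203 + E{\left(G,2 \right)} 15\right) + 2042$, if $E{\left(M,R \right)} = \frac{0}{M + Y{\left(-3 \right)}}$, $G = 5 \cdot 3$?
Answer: $-1161$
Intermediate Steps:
$G = 15$
$Y{\left(Z \right)} = 6 + Z$
$E{\left(M,R \right)} = 0$ ($E{\left(M,R \right)} = \frac{0}{M + \left(6 - 3\right)} = \frac{0}{M + 3} = \frac{0}{3 + M} = 0$)
$\left(-3203 + E{\left(G,2 \right)} 15\right) + 2042 = \left(-3203 + 0 \cdot 15\right) + 2042 = \left(-3203 + 0\right) + 2042 = -3203 + 2042 = -1161$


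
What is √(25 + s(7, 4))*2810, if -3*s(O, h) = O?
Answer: 5620*√51/3 ≈ 13378.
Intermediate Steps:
s(O, h) = -O/3
√(25 + s(7, 4))*2810 = √(25 - ⅓*7)*2810 = √(25 - 7/3)*2810 = √(68/3)*2810 = (2*√51/3)*2810 = 5620*√51/3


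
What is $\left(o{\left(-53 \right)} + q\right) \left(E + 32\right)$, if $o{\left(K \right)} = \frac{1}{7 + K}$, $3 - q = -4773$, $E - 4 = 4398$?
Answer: $\frac{487063815}{23} \approx 2.1177 \cdot 10^{7}$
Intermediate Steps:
$E = 4402$ ($E = 4 + 4398 = 4402$)
$q = 4776$ ($q = 3 - -4773 = 3 + 4773 = 4776$)
$\left(o{\left(-53 \right)} + q\right) \left(E + 32\right) = \left(\frac{1}{7 - 53} + 4776\right) \left(4402 + 32\right) = \left(\frac{1}{-46} + 4776\right) 4434 = \left(- \frac{1}{46} + 4776\right) 4434 = \frac{219695}{46} \cdot 4434 = \frac{487063815}{23}$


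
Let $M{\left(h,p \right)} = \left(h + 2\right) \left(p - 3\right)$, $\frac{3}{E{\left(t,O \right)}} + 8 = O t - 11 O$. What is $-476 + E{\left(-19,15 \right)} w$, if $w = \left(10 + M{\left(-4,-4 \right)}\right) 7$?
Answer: $- \frac{109256}{229} \approx -477.1$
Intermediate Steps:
$E{\left(t,O \right)} = \frac{3}{-8 - 11 O + O t}$ ($E{\left(t,O \right)} = \frac{3}{-8 + \left(O t - 11 O\right)} = \frac{3}{-8 + \left(- 11 O + O t\right)} = \frac{3}{-8 - 11 O + O t}$)
$M{\left(h,p \right)} = \left(-3 + p\right) \left(2 + h\right)$ ($M{\left(h,p \right)} = \left(2 + h\right) \left(-3 + p\right) = \left(-3 + p\right) \left(2 + h\right)$)
$w = 168$ ($w = \left(10 - -14\right) 7 = \left(10 + \left(-6 + 12 - 8 + 16\right)\right) 7 = \left(10 + 14\right) 7 = 24 \cdot 7 = 168$)
$-476 + E{\left(-19,15 \right)} w = -476 + \frac{3}{-8 - 165 + 15 \left(-19\right)} 168 = -476 + \frac{3}{-8 - 165 - 285} \cdot 168 = -476 + \frac{3}{-458} \cdot 168 = -476 + 3 \left(- \frac{1}{458}\right) 168 = -476 - \frac{252}{229} = - \frac{109256}{229}$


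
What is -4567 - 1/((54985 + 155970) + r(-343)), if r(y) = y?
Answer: -961865005/210612 ≈ -4567.0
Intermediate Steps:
-4567 - 1/((54985 + 155970) + r(-343)) = -4567 - 1/((54985 + 155970) - 343) = -4567 - 1/(210955 - 343) = -4567 - 1/210612 = -961865005/210612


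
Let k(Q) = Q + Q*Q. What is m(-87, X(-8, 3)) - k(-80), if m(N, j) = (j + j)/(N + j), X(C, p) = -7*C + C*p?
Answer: -347664/55 ≈ -6321.2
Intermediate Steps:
k(Q) = Q + Q²
m(N, j) = 2*j/(N + j) (m(N, j) = (2*j)/(N + j) = 2*j/(N + j))
m(-87, X(-8, 3)) - k(-80) = 2*(-8*(-7 + 3))/(-87 - 8*(-7 + 3)) - (-80)*(1 - 80) = 2*(-8*(-4))/(-87 - 8*(-4)) - (-80)*(-79) = 2*32/(-87 + 32) - 1*6320 = 2*32/(-55) - 6320 = 2*32*(-1/55) - 6320 = -64/55 - 6320 = -347664/55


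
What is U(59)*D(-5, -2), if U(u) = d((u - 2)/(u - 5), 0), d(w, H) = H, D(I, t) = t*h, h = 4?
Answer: 0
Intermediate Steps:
D(I, t) = 4*t (D(I, t) = t*4 = 4*t)
U(u) = 0
U(59)*D(-5, -2) = 0*(4*(-2)) = 0*(-8) = 0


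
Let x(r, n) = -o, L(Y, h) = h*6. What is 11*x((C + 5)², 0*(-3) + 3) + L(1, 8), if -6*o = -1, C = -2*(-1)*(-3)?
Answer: 277/6 ≈ 46.167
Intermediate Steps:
L(Y, h) = 6*h
C = -6 (C = 2*(-3) = -6)
o = ⅙ (o = -⅙*(-1) = ⅙ ≈ 0.16667)
x(r, n) = -⅙ (x(r, n) = -1*⅙ = -⅙)
11*x((C + 5)², 0*(-3) + 3) + L(1, 8) = 11*(-⅙) + 6*8 = -11/6 + 48 = 277/6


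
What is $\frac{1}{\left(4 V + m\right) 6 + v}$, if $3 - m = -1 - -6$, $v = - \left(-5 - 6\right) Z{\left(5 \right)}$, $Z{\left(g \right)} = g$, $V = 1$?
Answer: $\frac{1}{67} \approx 0.014925$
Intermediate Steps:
$v = 55$ ($v = - \left(-5 - 6\right) 5 = - \left(-11\right) 5 = \left(-1\right) \left(-55\right) = 55$)
$m = -2$ ($m = 3 - \left(-1 - -6\right) = 3 - \left(-1 + 6\right) = 3 - 5 = -2$)
$\frac{1}{\left(4 V + m\right) 6 + v} = \frac{1}{\left(4 \cdot 1 - 2\right) 6 + 55} = \frac{1}{\left(4 - 2\right) 6 + 55} = \frac{1}{2 \cdot 6 + 55} = \frac{1}{12 + 55} = \frac{1}{67}$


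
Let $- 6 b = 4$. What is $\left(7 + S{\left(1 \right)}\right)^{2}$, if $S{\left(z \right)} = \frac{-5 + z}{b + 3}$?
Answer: $\frac{1369}{49} \approx 27.939$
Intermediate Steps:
$b = - \frac{2}{3}$ ($b = \left(- \frac{1}{6}\right) 4 = - \frac{2}{3} \approx -0.66667$)
$S{\left(z \right)} = - \frac{15}{7} + \frac{3 z}{7}$ ($S{\left(z \right)} = \frac{-5 + z}{- \frac{2}{3} + 3} = \frac{-5 + z}{\frac{7}{3}} = \left(-5 + z\right) \frac{3}{7} = - \frac{15}{7} + \frac{3 z}{7}$)
$\left(7 + S{\left(1 \right)}\right)^{2} = \left(7 + \left(- \frac{15}{7} + \frac{3}{7} \cdot 1\right)\right)^{2} = \left(7 + \left(- \frac{15}{7} + \frac{3}{7}\right)\right)^{2} = \left(7 - \frac{12}{7}\right)^{2} = \left(\frac{37}{7}\right)^{2} = \frac{1369}{49}$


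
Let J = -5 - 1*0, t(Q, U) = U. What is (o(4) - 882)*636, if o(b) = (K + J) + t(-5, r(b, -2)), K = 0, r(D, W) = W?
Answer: -565404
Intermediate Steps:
J = -5 (J = -5 + 0 = -5)
o(b) = -7 (o(b) = (0 - 5) - 2 = -5 - 2 = -7)
(o(4) - 882)*636 = (-7 - 882)*636 = -889*636 = -565404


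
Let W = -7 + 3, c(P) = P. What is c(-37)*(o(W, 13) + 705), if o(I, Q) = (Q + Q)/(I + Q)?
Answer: -235727/9 ≈ -26192.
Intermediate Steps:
W = -4
o(I, Q) = 2*Q/(I + Q) (o(I, Q) = (2*Q)/(I + Q) = 2*Q/(I + Q))
c(-37)*(o(W, 13) + 705) = -37*(2*13/(-4 + 13) + 705) = -37*(2*13/9 + 705) = -37*(2*13*(⅑) + 705) = -37*(26/9 + 705) = -37*6371/9 = -235727/9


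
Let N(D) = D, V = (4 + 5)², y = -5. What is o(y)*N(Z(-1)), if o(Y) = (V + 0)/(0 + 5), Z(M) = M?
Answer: -81/5 ≈ -16.200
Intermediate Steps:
V = 81 (V = 9² = 81)
o(Y) = 81/5 (o(Y) = (81 + 0)/(0 + 5) = 81/5)
o(y)*N(Z(-1)) = (81/5)*(-1) = -81/5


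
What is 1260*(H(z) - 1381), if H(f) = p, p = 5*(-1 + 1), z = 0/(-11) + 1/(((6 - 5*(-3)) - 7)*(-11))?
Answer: -1740060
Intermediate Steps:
z = -1/154 (z = 0*(-1/11) - 1/11/((6 + 15) - 7) = 0 - 1/11/(21 - 7) = 0 - 1/11/14 = 0 + (1/14)*(-1/11) = 0 - 1/154 = -1/154 ≈ -0.0064935)
p = 0 (p = 5*0 = 0)
H(f) = 0
1260*(H(z) - 1381) = 1260*(0 - 1381) = 1260*(-1381) = -1740060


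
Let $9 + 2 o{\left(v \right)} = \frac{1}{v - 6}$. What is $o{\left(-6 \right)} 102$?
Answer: $- \frac{1853}{4} \approx -463.25$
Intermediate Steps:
$o{\left(v \right)} = - \frac{9}{2} + \frac{1}{2 \left(-6 + v\right)}$ ($o{\left(v \right)} = - \frac{9}{2} + \frac{1}{2 \left(v - 6\right)} = - \frac{9}{2} + \frac{1}{2 \left(-6 + v\right)}$)
$o{\left(-6 \right)} 102 = \frac{55 - -54}{2 \left(-6 - 6\right)} 102 = \frac{55 + 54}{2 \left(-12\right)} 102 = \frac{1}{2} \left(- \frac{1}{12}\right) 109 \cdot 102 = \left(- \frac{109}{24}\right) 102 = - \frac{1853}{4}$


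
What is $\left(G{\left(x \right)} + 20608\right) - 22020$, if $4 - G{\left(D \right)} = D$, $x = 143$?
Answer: $-1551$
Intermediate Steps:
$G{\left(D \right)} = 4 - D$
$\left(G{\left(x \right)} + 20608\right) - 22020 = \left(\left(4 - 143\right) + 20608\right) - 22020 = \left(-139 + 20608\right) - 22020 = 20469 - 22020 = -1551$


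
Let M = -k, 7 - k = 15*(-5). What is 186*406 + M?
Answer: 75434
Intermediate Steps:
k = 82 (k = 7 - 15*(-5) = 7 - 1*(-75) = 7 + 75 = 82)
M = -82 (M = -1*82 = -82)
186*406 + M = 186*406 - 82 = 75516 - 82 = 75434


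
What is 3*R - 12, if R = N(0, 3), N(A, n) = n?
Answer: -3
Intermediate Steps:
R = 3
3*R - 12 = 3*3 - 12 = 9 - 12 = -3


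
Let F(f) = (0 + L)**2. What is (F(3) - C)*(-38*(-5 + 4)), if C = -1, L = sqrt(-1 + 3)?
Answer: 114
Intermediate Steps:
L = sqrt(2) ≈ 1.4142
F(f) = 2 (F(f) = (0 + sqrt(2))**2 = (sqrt(2))**2 = 2)
(F(3) - C)*(-38*(-5 + 4)) = (2 - 1*(-1))*(-38*(-5 + 4)) = (2 + 1)*(-38*(-1)) = 3*38 = 114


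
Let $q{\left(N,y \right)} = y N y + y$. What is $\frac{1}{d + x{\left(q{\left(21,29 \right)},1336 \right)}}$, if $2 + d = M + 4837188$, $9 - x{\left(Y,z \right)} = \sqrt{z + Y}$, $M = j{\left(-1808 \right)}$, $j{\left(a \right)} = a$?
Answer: $\frac{4835387}{23380967420743} + \frac{3 \sqrt{2114}}{23380967420743} \approx 2.0681 \cdot 10^{-7}$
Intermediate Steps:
$q{\left(N,y \right)} = y + N y^{2}$ ($q{\left(N,y \right)} = N y y + y = N y^{2} + y = y + N y^{2}$)
$M = -1808$
$x{\left(Y,z \right)} = 9 - \sqrt{Y + z}$ ($x{\left(Y,z \right)} = 9 - \sqrt{z + Y} = 9 - \sqrt{Y + z}$)
$d = 4835378$ ($d = -2 + \left(-1808 + 4837188\right) = -2 + 4835380 = 4835378$)
$\frac{1}{d + x{\left(q{\left(21,29 \right)},1336 \right)}} = \frac{1}{4835378 + \left(9 - \sqrt{29 \left(1 + 21 \cdot 29\right) + 1336}\right)} = \frac{1}{4835378 + \left(9 - \sqrt{29 \left(1 + 609\right) + 1336}\right)} = \frac{1}{4835378 + \left(9 - \sqrt{29 \cdot 610 + 1336}\right)} = \frac{1}{4835378 + \left(9 - \sqrt{17690 + 1336}\right)} = \frac{1}{4835378 + \left(9 - \sqrt{19026}\right)} = \frac{1}{4835378 + \left(9 - 3 \sqrt{2114}\right)} = \frac{1}{4835387 - 3 \sqrt{2114}}$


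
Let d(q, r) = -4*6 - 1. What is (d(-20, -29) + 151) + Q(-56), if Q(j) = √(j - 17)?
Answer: 126 + I*√73 ≈ 126.0 + 8.544*I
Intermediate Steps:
d(q, r) = -25 (d(q, r) = -24 - 1 = -25)
Q(j) = √(-17 + j)
(d(-20, -29) + 151) + Q(-56) = (-25 + 151) + √(-17 - 56) = 126 + √(-73) = 126 + I*√73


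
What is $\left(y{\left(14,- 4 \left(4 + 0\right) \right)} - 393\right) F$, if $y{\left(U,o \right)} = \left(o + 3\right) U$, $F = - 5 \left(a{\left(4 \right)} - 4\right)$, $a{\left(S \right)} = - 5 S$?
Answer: $-69000$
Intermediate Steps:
$F = 120$ ($F = - 5 \left(\left(-5\right) 4 - 4\right) = - 5 \left(-20 - 4\right) = \left(-5\right) \left(-24\right) = 120$)
$y{\left(U,o \right)} = U \left(3 + o\right)$ ($y{\left(U,o \right)} = \left(3 + o\right) U = U \left(3 + o\right)$)
$\left(y{\left(14,- 4 \left(4 + 0\right) \right)} - 393\right) F = \left(14 \left(3 - 4 \left(4 + 0\right)\right) - 393\right) 120 = \left(14 \left(3 - 16\right) - 393\right) 120 = \left(14 \left(-13\right) - 393\right) 120 = \left(-182 - 393\right) 120 = \left(-575\right) 120 = -69000$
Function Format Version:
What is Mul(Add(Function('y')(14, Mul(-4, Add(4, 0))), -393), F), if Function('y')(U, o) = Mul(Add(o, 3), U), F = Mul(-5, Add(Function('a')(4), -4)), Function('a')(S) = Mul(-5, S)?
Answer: -69000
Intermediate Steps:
F = 120 (F = Mul(-5, Add(Mul(-5, 4), -4)) = Mul(-5, Add(-20, -4)) = Mul(-5, -24) = 120)
Function('y')(U, o) = Mul(U, Add(3, o)) (Function('y')(U, o) = Mul(Add(3, o), U) = Mul(U, Add(3, o)))
Mul(Add(Function('y')(14, Mul(-4, Add(4, 0))), -393), F) = Mul(Add(Mul(14, Add(3, Mul(-4, Add(4, 0)))), -393), 120) = Mul(Add(Mul(14, Add(3, Mul(-4, 4))), -393), 120) = Mul(Add(Mul(14, Add(3, -16)), -393), 120) = Mul(Add(Mul(14, -13), -393), 120) = Mul(Add(-182, -393), 120) = Mul(-575, 120) = -69000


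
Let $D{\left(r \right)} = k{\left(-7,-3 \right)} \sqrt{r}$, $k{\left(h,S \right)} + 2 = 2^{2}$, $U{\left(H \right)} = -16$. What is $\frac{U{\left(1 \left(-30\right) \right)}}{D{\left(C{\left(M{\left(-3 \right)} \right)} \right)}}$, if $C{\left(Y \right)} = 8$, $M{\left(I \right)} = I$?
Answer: $- 2 \sqrt{2} \approx -2.8284$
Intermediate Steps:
$k{\left(h,S \right)} = 2$ ($k{\left(h,S \right)} = -2 + 2^{2} = -2 + 4 = 2$)
$D{\left(r \right)} = 2 \sqrt{r}$
$\frac{U{\left(1 \left(-30\right) \right)}}{D{\left(C{\left(M{\left(-3 \right)} \right)} \right)}} = - \frac{16}{2 \sqrt{8}} = - \frac{16}{2 \cdot 2 \sqrt{2}} = - \frac{16}{4 \sqrt{2}} = - 16 \frac{\sqrt{2}}{8} = - 2 \sqrt{2}$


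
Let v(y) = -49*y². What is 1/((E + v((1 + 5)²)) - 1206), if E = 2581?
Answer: -1/62129 ≈ -1.6096e-5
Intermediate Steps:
1/((E + v((1 + 5)²)) - 1206) = 1/((2581 - 49*(1 + 5)⁴) - 1206) = 1/((2581 - 49*(6²)²) - 1206) = 1/((2581 - 49*36²) - 1206) = 1/((2581 - 49*1296) - 1206) = 1/((2581 - 63504) - 1206) = 1/(-60923 - 1206) = 1/(-62129) = -1/62129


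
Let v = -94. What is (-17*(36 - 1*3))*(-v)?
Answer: -52734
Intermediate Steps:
(-17*(36 - 1*3))*(-v) = (-17*(36 - 1*3))*(-1*(-94)) = -17*(36 - 3)*94 = -17*33*94 = -561*94 = -52734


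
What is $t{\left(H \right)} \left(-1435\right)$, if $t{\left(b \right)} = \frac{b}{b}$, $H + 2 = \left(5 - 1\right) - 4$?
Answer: $-1435$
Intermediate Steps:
$H = -2$ ($H = -2 + \left(\left(5 - 1\right) - 4\right) = -2 + \left(4 - 4\right) = -2 + 0 = -2$)
$t{\left(b \right)} = 1$
$t{\left(H \right)} \left(-1435\right) = 1 \left(-1435\right) = -1435$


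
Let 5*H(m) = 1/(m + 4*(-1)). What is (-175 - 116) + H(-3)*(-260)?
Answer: -1985/7 ≈ -283.57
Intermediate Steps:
H(m) = 1/(5*(-4 + m)) (H(m) = 1/(5*(m + 4*(-1))) = 1/(5*(m - 4)) = 1/(5*(-4 + m)))
(-175 - 116) + H(-3)*(-260) = (-175 - 116) + (1/(5*(-4 - 3)))*(-260) = -291 + ((⅕)/(-7))*(-260) = -291 + ((⅕)*(-⅐))*(-260) = -291 - 1/35*(-260) = -291 + 52/7 = -1985/7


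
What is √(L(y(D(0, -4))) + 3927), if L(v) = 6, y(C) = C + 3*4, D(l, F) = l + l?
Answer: 3*√437 ≈ 62.714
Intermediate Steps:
D(l, F) = 2*l
y(C) = 12 + C (y(C) = C + 12 = 12 + C)
√(L(y(D(0, -4))) + 3927) = √(6 + 3927) = √3933 = 3*√437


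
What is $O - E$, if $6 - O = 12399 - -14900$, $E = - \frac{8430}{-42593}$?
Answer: $- \frac{1162499179}{42593} \approx -27293.0$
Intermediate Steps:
$E = \frac{8430}{42593}$ ($E = \left(-8430\right) \left(- \frac{1}{42593}\right) = \frac{8430}{42593} \approx 0.19792$)
$O = -27293$ ($O = 6 - \left(12399 - -14900\right) = 6 - \left(12399 + 14900\right) = 6 - 27299 = -27293$)
$O - E = -27293 - \frac{8430}{42593} = - \frac{1162499179}{42593}$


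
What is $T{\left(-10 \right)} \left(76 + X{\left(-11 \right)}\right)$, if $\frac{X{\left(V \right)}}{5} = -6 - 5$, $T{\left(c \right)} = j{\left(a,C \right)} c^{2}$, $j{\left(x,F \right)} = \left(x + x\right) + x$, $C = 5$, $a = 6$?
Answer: $37800$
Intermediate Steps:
$j{\left(x,F \right)} = 3 x$ ($j{\left(x,F \right)} = 2 x + x = 3 x$)
$T{\left(c \right)} = 18 c^{2}$ ($T{\left(c \right)} = 3 \cdot 6 c^{2} = 18 c^{2}$)
$X{\left(V \right)} = -55$ ($X{\left(V \right)} = 5 \left(-6 - 5\right) = 5 \left(-11\right) = -55$)
$T{\left(-10 \right)} \left(76 + X{\left(-11 \right)}\right) = 18 \left(-10\right)^{2} \left(76 - 55\right) = 18 \cdot 100 \cdot 21 = 1800 \cdot 21 = 37800$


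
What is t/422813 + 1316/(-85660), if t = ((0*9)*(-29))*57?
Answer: -329/21415 ≈ -0.015363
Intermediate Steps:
t = 0 (t = (0*(-29))*57 = 0*57 = 0)
t/422813 + 1316/(-85660) = 0/422813 + 1316/(-85660) = 0*(1/422813) + 1316*(-1/85660) = 0 - 329/21415 = -329/21415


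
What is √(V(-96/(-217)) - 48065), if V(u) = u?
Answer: I*√2263311953/217 ≈ 219.24*I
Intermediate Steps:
√(V(-96/(-217)) - 48065) = √(-96/(-217) - 48065) = √(-96*(-1/217) - 48065) = √(96/217 - 48065) = √(-10430009/217) = I*√2263311953/217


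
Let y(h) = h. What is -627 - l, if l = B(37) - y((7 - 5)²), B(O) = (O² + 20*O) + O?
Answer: -2769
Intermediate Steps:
B(O) = O² + 21*O
l = 2142 (l = 37*(21 + 37) - (7 - 5)² = 37*58 - 1*2² = 2146 - 1*4 = 2146 - 4 = 2142)
-627 - l = -627 - 1*2142 = -627 - 2142 = -2769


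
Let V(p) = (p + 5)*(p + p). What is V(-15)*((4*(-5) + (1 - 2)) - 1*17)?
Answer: -11400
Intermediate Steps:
V(p) = 2*p*(5 + p) (V(p) = (5 + p)*(2*p) = 2*p*(5 + p))
V(-15)*((4*(-5) + (1 - 2)) - 1*17) = (2*(-15)*(5 - 15))*((4*(-5) + (1 - 2)) - 1*17) = (2*(-15)*(-10))*((-20 - 1) - 17) = 300*(-21 - 17) = 300*(-38) = -11400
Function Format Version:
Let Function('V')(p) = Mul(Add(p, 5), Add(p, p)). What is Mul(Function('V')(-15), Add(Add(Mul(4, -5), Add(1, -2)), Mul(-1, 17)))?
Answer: -11400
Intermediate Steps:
Function('V')(p) = Mul(2, p, Add(5, p)) (Function('V')(p) = Mul(Add(5, p), Mul(2, p)) = Mul(2, p, Add(5, p)))
Mul(Function('V')(-15), Add(Add(Mul(4, -5), Add(1, -2)), Mul(-1, 17))) = Mul(Mul(2, -15, Add(5, -15)), Add(Add(Mul(4, -5), Add(1, -2)), Mul(-1, 17))) = Mul(Mul(2, -15, -10), Add(Add(-20, -1), -17)) = Mul(300, Add(-21, -17)) = Mul(300, -38) = -11400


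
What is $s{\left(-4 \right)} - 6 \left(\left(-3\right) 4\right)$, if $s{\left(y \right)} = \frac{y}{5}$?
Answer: $\frac{356}{5} \approx 71.2$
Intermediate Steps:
$s{\left(y \right)} = \frac{y}{5}$ ($s{\left(y \right)} = y \frac{1}{5} = \frac{y}{5}$)
$s{\left(-4 \right)} - 6 \left(\left(-3\right) 4\right) = \frac{1}{5} \left(-4\right) - 6 \left(\left(-3\right) 4\right) = - \frac{4}{5} - -72 = - \frac{4}{5} + 72 = \frac{356}{5}$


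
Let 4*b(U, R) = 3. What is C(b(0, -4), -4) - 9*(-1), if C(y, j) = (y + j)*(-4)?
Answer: 22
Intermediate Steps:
b(U, R) = 3/4 (b(U, R) = (1/4)*3 = 3/4)
C(y, j) = -4*j - 4*y (C(y, j) = (j + y)*(-4) = -4*j - 4*y)
C(b(0, -4), -4) - 9*(-1) = (-4*(-4) - 4*3/4) - 9*(-1) = (16 - 3) + 9 = 13 + 9 = 22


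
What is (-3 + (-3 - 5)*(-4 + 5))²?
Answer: 121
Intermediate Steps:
(-3 + (-3 - 5)*(-4 + 5))² = (-3 - 8*1)² = (-3 - 8)² = (-11)² = 121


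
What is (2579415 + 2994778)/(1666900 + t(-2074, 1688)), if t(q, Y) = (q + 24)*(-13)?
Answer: 5574193/1693550 ≈ 3.2914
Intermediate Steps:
t(q, Y) = -312 - 13*q (t(q, Y) = (24 + q)*(-13) = -312 - 13*q)
(2579415 + 2994778)/(1666900 + t(-2074, 1688)) = (2579415 + 2994778)/(1666900 + (-312 - 13*(-2074))) = 5574193/(1666900 + (-312 + 26962)) = 5574193/(1666900 + 26650) = 5574193/1693550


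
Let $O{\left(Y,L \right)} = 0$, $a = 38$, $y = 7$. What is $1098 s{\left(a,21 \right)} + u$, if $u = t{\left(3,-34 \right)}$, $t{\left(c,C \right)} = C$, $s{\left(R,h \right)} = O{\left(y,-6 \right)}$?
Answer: $-34$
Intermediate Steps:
$s{\left(R,h \right)} = 0$
$u = -34$
$1098 s{\left(a,21 \right)} + u = 1098 \cdot 0 - 34 = 0 - 34 = -34$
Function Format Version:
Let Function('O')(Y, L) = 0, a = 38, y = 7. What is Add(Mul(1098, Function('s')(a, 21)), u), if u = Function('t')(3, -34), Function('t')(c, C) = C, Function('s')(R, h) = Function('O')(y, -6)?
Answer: -34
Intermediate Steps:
Function('s')(R, h) = 0
u = -34
Add(Mul(1098, Function('s')(a, 21)), u) = Add(Mul(1098, 0), -34) = Add(0, -34) = -34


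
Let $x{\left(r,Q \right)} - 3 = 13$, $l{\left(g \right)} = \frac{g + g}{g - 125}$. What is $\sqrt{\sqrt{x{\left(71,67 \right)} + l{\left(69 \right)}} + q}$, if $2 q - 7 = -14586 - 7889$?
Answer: $\frac{\sqrt{-2201864 + 14 \sqrt{2653}}}{14} \approx 105.97 i$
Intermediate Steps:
$q = -11234$ ($q = \frac{7}{2} + \frac{-14586 - 7889}{2} = \frac{7}{2} + \frac{1}{2} \left(-22475\right) = \frac{7}{2} - \frac{22475}{2} = -11234$)
$l{\left(g \right)} = \frac{2 g}{-125 + g}$
$x{\left(r,Q \right)} = 16$ ($x{\left(r,Q \right)} = 3 + 13 = 16$)
$\sqrt{\sqrt{x{\left(71,67 \right)} + l{\left(69 \right)}} + q} = \sqrt{\sqrt{16 + 2 \cdot 69 \frac{1}{-125 + 69}} - 11234} = \sqrt{\sqrt{16 + 2 \cdot 69 \frac{1}{-56}} - 11234} = \sqrt{\sqrt{16 + 2 \cdot 69 \left(- \frac{1}{56}\right)} - 11234} = \sqrt{\sqrt{16 - \frac{69}{28}} - 11234} = \sqrt{\sqrt{\frac{379}{28}} - 11234} = \sqrt{\frac{\sqrt{2653}}{14} - 11234} = \sqrt{-11234 + \frac{\sqrt{2653}}{14}}$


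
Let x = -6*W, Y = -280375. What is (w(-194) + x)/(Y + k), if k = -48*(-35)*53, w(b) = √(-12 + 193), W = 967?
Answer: 5802/191335 - √181/191335 ≈ 0.030253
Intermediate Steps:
w(b) = √181
k = 89040 (k = 1680*53 = 89040)
x = -5802 (x = -6*967 = -5802)
(w(-194) + x)/(Y + k) = (√181 - 5802)/(-280375 + 89040) = (-5802 + √181)/(-191335) = (-5802 + √181)*(-1/191335) = 5802/191335 - √181/191335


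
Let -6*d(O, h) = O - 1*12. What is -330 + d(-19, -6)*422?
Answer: 5551/3 ≈ 1850.3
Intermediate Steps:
d(O, h) = 2 - O/6 (d(O, h) = -(O - 1*12)/6 = -(O - 12)/6 = -(-12 + O)/6 = 2 - O/6)
-330 + d(-19, -6)*422 = -330 + (2 - 1/6*(-19))*422 = -330 + (2 + 19/6)*422 = -330 + (31/6)*422 = -330 + 6541/3 = 5551/3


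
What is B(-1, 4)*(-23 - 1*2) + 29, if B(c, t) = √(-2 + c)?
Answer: 29 - 25*I*√3 ≈ 29.0 - 43.301*I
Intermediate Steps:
B(-1, 4)*(-23 - 1*2) + 29 = √(-2 - 1)*(-23 - 1*2) + 29 = √(-3)*(-23 - 2) + 29 = (I*√3)*(-25) + 29 = -25*I*√3 + 29 = 29 - 25*I*√3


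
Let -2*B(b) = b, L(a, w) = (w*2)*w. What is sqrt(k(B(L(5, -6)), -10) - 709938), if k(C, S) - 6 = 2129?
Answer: I*sqrt(707803) ≈ 841.31*I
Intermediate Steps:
L(a, w) = 2*w**2 (L(a, w) = (2*w)*w = 2*w**2)
B(b) = -b/2
k(C, S) = 2135 (k(C, S) = 6 + 2129 = 2135)
sqrt(k(B(L(5, -6)), -10) - 709938) = sqrt(2135 - 709938) = sqrt(-707803) = I*sqrt(707803)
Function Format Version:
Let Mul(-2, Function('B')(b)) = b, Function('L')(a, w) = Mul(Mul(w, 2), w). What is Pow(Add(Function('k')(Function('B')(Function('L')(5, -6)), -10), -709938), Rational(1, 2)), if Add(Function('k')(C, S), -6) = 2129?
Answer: Mul(I, Pow(707803, Rational(1, 2))) ≈ Mul(841.31, I)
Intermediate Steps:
Function('L')(a, w) = Mul(2, Pow(w, 2)) (Function('L')(a, w) = Mul(Mul(2, w), w) = Mul(2, Pow(w, 2)))
Function('B')(b) = Mul(Rational(-1, 2), b)
Function('k')(C, S) = 2135 (Function('k')(C, S) = Add(6, 2129) = 2135)
Pow(Add(Function('k')(Function('B')(Function('L')(5, -6)), -10), -709938), Rational(1, 2)) = Pow(Add(2135, -709938), Rational(1, 2)) = Pow(-707803, Rational(1, 2)) = Mul(I, Pow(707803, Rational(1, 2)))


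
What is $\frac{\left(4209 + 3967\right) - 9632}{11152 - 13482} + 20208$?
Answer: $\frac{23543048}{1165} \approx 20209.0$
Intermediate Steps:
$\frac{\left(4209 + 3967\right) - 9632}{11152 - 13482} + 20208 = \frac{8176 - 9632}{-2330} + 20208 = \left(-1456\right) \left(- \frac{1}{2330}\right) + 20208 = \frac{728}{1165} + 20208 = \frac{23543048}{1165}$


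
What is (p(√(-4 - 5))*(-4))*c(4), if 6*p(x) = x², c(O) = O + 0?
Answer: 24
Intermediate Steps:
c(O) = O
p(x) = x²/6
(p(√(-4 - 5))*(-4))*c(4) = (((√(-4 - 5))²/6)*(-4))*4 = (((√(-9))²/6)*(-4))*4 = (((3*I)²/6)*(-4))*4 = (((⅙)*(-9))*(-4))*4 = -3/2*(-4)*4 = 6*4 = 24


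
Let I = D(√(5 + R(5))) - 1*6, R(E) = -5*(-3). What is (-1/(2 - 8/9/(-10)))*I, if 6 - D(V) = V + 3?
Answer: 135/94 + 45*√5/47 ≈ 3.5771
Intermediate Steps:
R(E) = 15
D(V) = 3 - V (D(V) = 6 - (V + 3) = 6 - (3 + V) = 6 + (-3 - V) = 3 - V)
I = -3 - 2*√5 (I = (3 - √(5 + 15)) - 1*6 = (3 - √20) - 6 = (3 - 2*√5) - 6 = -3 - 2*√5 ≈ -7.4721)
(-1/(2 - 8/9/(-10)))*I = (-1/(2 - 8/9/(-10)))*(-3 - 2*√5) = (-1/(2 - 8*⅑*(-⅒)))*(-3 - 2*√5) = (-1/(2 - 8/9*(-⅒)))*(-3 - 2*√5) = (-1/(2 + 4/45))*(-3 - 2*√5) = (-1/94/45)*(-3 - 2*√5) = (-1*45/94)*(-3 - 2*√5) = -45*(-3 - 2*√5)/94 = 135/94 + 45*√5/47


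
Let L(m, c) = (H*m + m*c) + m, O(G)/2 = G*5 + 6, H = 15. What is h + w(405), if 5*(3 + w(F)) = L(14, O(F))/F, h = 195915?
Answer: 396778892/2025 ≈ 1.9594e+5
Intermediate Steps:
O(G) = 12 + 10*G (O(G) = 2*(G*5 + 6) = 2*(5*G + 6) = 2*(6 + 5*G) = 12 + 10*G)
L(m, c) = 16*m + c*m (L(m, c) = (15*m + m*c) + m = (15*m + c*m) + m = 16*m + c*m)
w(F) = -3 + (392 + 140*F)/(5*F) (w(F) = -3 + ((14*(16 + (12 + 10*F)))/F)/5 = -3 + ((14*(28 + 10*F))/F)/5 = -3 + ((392 + 140*F)/F)/5 = -3 + (392 + 140*F)/(5*F))
h + w(405) = 195915 + (25 + (392/5)/405) = 195915 + (25 + (392/5)*(1/405)) = 195915 + (25 + 392/2025) = 195915 + 51017/2025 = 396778892/2025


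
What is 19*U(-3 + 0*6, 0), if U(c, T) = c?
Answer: -57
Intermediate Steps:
19*U(-3 + 0*6, 0) = 19*(-3 + 0*6) = 19*(-3 + 0) = 19*(-3) = -57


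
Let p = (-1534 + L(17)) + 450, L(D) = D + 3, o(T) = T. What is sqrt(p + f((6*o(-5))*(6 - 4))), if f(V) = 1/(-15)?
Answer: I*sqrt(239415)/15 ≈ 32.62*I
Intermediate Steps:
L(D) = 3 + D
p = -1064 (p = (-1534 + (3 + 17)) + 450 = (-1534 + 20) + 450 = -1514 + 450 = -1064)
f(V) = -1/15
sqrt(p + f((6*o(-5))*(6 - 4))) = sqrt(-1064 - 1/15) = sqrt(-15961/15) = I*sqrt(239415)/15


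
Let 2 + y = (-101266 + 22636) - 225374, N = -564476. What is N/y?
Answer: 282238/152003 ≈ 1.8568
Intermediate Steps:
y = -304006 (y = -2 + ((-101266 + 22636) - 225374) = -2 + (-78630 - 225374) = -2 - 304004 = -304006)
N/y = -564476/(-304006) = -564476*(-1/304006) = 282238/152003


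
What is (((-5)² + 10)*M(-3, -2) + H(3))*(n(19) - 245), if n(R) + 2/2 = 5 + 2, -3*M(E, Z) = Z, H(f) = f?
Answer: -18881/3 ≈ -6293.7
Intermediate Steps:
M(E, Z) = -Z/3
n(R) = 6 (n(R) = -1 + (5 + 2) = -1 + 7 = 6)
(((-5)² + 10)*M(-3, -2) + H(3))*(n(19) - 245) = (((-5)² + 10)*(-⅓*(-2)) + 3)*(6 - 245) = ((25 + 10)*(⅔) + 3)*(-239) = (35*(⅔) + 3)*(-239) = (70/3 + 3)*(-239) = (79/3)*(-239) = -18881/3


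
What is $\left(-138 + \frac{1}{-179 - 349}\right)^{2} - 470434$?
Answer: $- \frac{125840164031}{278784} \approx -4.5139 \cdot 10^{5}$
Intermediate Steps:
$\left(-138 + \frac{1}{-179 - 349}\right)^{2} - 470434 = \left(-138 + \frac{1}{-528}\right)^{2} - 470434 = \left(-138 - \frac{1}{528}\right)^{2} - 470434 = \left(- \frac{72865}{528}\right)^{2} - 470434 = \frac{5309308225}{278784} - 470434 = - \frac{125840164031}{278784}$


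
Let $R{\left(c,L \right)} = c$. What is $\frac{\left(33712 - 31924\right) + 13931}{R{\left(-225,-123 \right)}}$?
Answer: $- \frac{15719}{225} \approx -69.862$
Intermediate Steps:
$\frac{\left(33712 - 31924\right) + 13931}{R{\left(-225,-123 \right)}} = \frac{\left(33712 - 31924\right) + 13931}{-225} = \left(1788 + 13931\right) \left(- \frac{1}{225}\right) = 15719 \left(- \frac{1}{225}\right) = - \frac{15719}{225}$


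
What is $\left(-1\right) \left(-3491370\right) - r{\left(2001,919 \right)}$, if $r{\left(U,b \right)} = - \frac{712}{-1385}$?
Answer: $\frac{4835546738}{1385} \approx 3.4914 \cdot 10^{6}$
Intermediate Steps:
$r{\left(U,b \right)} = \frac{712}{1385}$ ($r{\left(U,b \right)} = \left(-712\right) \left(- \frac{1}{1385}\right) = \frac{712}{1385}$)
$\left(-1\right) \left(-3491370\right) - r{\left(2001,919 \right)} = \left(-1\right) \left(-3491370\right) - \frac{712}{1385} = 3491370 - \frac{712}{1385} = \frac{4835546738}{1385}$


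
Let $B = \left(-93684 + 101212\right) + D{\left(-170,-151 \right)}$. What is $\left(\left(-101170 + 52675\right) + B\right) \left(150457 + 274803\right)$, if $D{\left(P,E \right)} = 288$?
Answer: $-17299151540$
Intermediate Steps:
$B = 7816$ ($B = \left(-93684 + 101212\right) + 288 = 7528 + 288 = 7816$)
$\left(\left(-101170 + 52675\right) + B\right) \left(150457 + 274803\right) = \left(\left(-101170 + 52675\right) + 7816\right) \left(150457 + 274803\right) = \left(-48495 + 7816\right) 425260 = \left(-40679\right) 425260 = -17299151540$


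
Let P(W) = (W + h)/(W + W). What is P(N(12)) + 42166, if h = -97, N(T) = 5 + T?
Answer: 716782/17 ≈ 42164.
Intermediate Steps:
P(W) = (-97 + W)/(2*W) (P(W) = (W - 97)/(W + W) = (-97 + W)/((2*W)) = (-97 + W)*(1/(2*W)) = (-97 + W)/(2*W))
P(N(12)) + 42166 = (-97 + (5 + 12))/(2*(5 + 12)) + 42166 = (½)*(-97 + 17)/17 + 42166 = (½)*(1/17)*(-80) + 42166 = -40/17 + 42166 = 716782/17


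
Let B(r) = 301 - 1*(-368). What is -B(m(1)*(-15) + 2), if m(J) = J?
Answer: -669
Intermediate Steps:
B(r) = 669 (B(r) = 301 + 368 = 669)
-B(m(1)*(-15) + 2) = -1*669 = -669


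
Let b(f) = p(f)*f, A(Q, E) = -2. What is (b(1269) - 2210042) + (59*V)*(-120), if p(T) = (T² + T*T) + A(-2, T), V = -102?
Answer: 4085605798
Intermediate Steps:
p(T) = -2 + 2*T² (p(T) = (T² + T*T) - 2 = (T² + T²) - 2 = 2*T² - 2 = -2 + 2*T²)
b(f) = f*(-2 + 2*f²) (b(f) = (-2 + 2*f²)*f = f*(-2 + 2*f²))
(b(1269) - 2210042) + (59*V)*(-120) = (2*1269*(-1 + 1269²) - 2210042) + (59*(-102))*(-120) = (2*1269*(-1 + 1610361) - 2210042) - 6018*(-120) = (2*1269*1610360 - 2210042) + 722160 = (4087093680 - 2210042) + 722160 = 4084883638 + 722160 = 4085605798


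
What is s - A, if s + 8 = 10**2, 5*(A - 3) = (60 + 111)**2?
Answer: -28796/5 ≈ -5759.2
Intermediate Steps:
A = 29256/5 (A = 3 + (60 + 111)**2/5 = 3 + (1/5)*171**2 = 3 + (1/5)*29241 = 3 + 29241/5 = 29256/5 ≈ 5851.2)
s = 92 (s = -8 + 10**2 = -8 + 100 = 92)
s - A = 92 - 1*29256/5 = 92 - 29256/5 = -28796/5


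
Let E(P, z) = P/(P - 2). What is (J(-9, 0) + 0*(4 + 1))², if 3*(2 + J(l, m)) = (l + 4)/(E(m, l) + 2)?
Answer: 289/36 ≈ 8.0278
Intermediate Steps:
E(P, z) = P/(-2 + P)
J(l, m) = -2 + (4 + l)/(3*(2 + m/(-2 + m))) (J(l, m) = -2 + ((l + 4)/(m/(-2 + m) + 2))/3 = -2 + ((4 + l)/(2 + m/(-2 + m)))/3 = -2 + (4 + l)/(3*(2 + m/(-2 + m))))
(J(-9, 0) + 0*(4 + 1))² = ((-6*0 - (-2 + 0)*(8 - 1*(-9)))/(3*(-4 + 3*0)) + 0*(4 + 1))² = ((0 - 1*(-2)*(8 + 9))/(3*(-4 + 0)) + 0*5)² = ((⅓)*(0 - 1*(-2)*17)/(-4) + 0)² = ((⅓)*(-¼)*(0 + 34) + 0)² = ((⅓)*(-¼)*34 + 0)² = (-17/6 + 0)² = (-17/6)² = 289/36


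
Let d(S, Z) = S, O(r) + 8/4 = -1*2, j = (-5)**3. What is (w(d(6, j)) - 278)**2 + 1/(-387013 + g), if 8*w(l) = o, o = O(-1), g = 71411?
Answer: 48957602447/631204 ≈ 77562.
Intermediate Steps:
j = -125
O(r) = -4 (O(r) = -2 - 1*2 = -2 - 2 = -4)
o = -4
w(l) = -1/2 (w(l) = (1/8)*(-4) = -1/2)
(w(d(6, j)) - 278)**2 + 1/(-387013 + g) = (-1/2 - 278)**2 + 1/(-387013 + 71411) = (-557/2)**2 + 1/(-315602) = 310249/4 - 1/315602 = 48957602447/631204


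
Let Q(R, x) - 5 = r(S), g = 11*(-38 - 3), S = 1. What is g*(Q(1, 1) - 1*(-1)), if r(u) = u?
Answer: -3157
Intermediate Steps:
g = -451 (g = 11*(-41) = -451)
Q(R, x) = 6 (Q(R, x) = 5 + 1 = 6)
g*(Q(1, 1) - 1*(-1)) = -451*(6 - 1*(-1)) = -451*(6 + 1) = -451*7 = -3157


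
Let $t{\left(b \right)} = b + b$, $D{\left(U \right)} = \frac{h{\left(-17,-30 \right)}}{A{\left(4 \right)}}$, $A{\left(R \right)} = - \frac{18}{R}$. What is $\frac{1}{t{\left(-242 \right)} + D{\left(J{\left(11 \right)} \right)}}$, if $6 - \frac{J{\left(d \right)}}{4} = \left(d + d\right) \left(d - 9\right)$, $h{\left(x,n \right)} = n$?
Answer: $- \frac{3}{1432} \approx -0.002095$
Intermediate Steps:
$J{\left(d \right)} = 24 - 8 d \left(-9 + d\right)$ ($J{\left(d \right)} = 24 - 4 \left(d + d\right) \left(d - 9\right) = 24 - 4 \cdot 2 d \left(-9 + d\right) = 24 - 8 d \left(-9 + d\right)$)
$D{\left(U \right)} = \frac{20}{3}$ ($D{\left(U \right)} = - \frac{30}{\left(-18\right) \frac{1}{4}} = - \frac{30}{- \frac{9}{2}} = \left(-30\right) \left(- \frac{2}{9}\right) = \frac{20}{3}$)
$t{\left(b \right)} = 2 b$
$\frac{1}{t{\left(-242 \right)} + D{\left(J{\left(11 \right)} \right)}} = \frac{1}{2 \left(-242\right) + \frac{20}{3}} = \frac{1}{-484 + \frac{20}{3}} = \frac{1}{- \frac{1432}{3}} = - \frac{3}{1432}$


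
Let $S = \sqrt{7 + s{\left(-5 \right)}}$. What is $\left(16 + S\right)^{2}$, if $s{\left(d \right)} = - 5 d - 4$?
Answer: $284 + 64 \sqrt{7} \approx 453.33$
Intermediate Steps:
$s{\left(d \right)} = -4 - 5 d$
$S = 2 \sqrt{7}$ ($S = \sqrt{7 - -21} = \sqrt{7 + \left(-4 + 25\right)} = \sqrt{7 + 21} = \sqrt{28} = 2 \sqrt{7} \approx 5.2915$)
$\left(16 + S\right)^{2} = \left(16 + 2 \sqrt{7}\right)^{2}$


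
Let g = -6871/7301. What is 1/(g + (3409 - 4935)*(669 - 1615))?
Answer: 7301/10539687525 ≈ 6.9271e-7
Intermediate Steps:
g = -6871/7301 (g = -6871*1/7301 = -6871/7301 ≈ -0.94110)
1/(g + (3409 - 4935)*(669 - 1615)) = 1/(-6871/7301 + (3409 - 4935)*(669 - 1615)) = 1/(-6871/7301 - 1526*(-946)) = 1/(-6871/7301 + 1443596) = 1/(10539687525/7301) = 7301/10539687525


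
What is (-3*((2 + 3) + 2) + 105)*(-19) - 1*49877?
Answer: -51473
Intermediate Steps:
(-3*((2 + 3) + 2) + 105)*(-19) - 1*49877 = (-3*(5 + 2) + 105)*(-19) - 49877 = (-3*7 + 105)*(-19) - 49877 = (-21 + 105)*(-19) - 49877 = 84*(-19) - 49877 = -1596 - 49877 = -51473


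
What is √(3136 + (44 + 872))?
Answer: 2*√1013 ≈ 63.655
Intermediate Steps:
√(3136 + (44 + 872)) = √(3136 + 916) = √4052 = 2*√1013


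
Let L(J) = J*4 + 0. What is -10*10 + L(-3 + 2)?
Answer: -104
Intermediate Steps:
L(J) = 4*J (L(J) = 4*J + 0 = 4*J)
-10*10 + L(-3 + 2) = -10*10 + 4*(-3 + 2) = -100 + 4*(-1) = -100 - 4 = -104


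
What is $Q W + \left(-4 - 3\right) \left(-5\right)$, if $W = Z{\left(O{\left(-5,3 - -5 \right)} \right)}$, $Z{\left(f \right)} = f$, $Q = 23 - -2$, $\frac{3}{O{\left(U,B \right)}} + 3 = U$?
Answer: $\frac{205}{8} \approx 25.625$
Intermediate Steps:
$O{\left(U,B \right)} = \frac{3}{-3 + U}$
$Q = 25$ ($Q = 23 + 2 = 25$)
$W = - \frac{3}{8}$ ($W = \frac{3}{-3 - 5} = \frac{3}{-8} = 3 \left(- \frac{1}{8}\right) = - \frac{3}{8} \approx -0.375$)
$Q W + \left(-4 - 3\right) \left(-5\right) = 25 \left(- \frac{3}{8}\right) + \left(-4 - 3\right) \left(-5\right) = - \frac{75}{8} - -35 = - \frac{75}{8} + 35 = \frac{205}{8}$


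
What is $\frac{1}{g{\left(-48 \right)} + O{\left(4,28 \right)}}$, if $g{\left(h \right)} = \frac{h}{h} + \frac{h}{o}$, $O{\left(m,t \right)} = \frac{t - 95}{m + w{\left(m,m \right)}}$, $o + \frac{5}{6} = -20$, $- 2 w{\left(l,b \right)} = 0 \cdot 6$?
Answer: $- \frac{500}{6723} \approx -0.074372$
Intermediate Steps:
$w{\left(l,b \right)} = 0$ ($w{\left(l,b \right)} = - \frac{0 \cdot 6}{2} = \left(- \frac{1}{2}\right) 0 = 0$)
$o = - \frac{125}{6}$ ($o = - \frac{5}{6} - 20 = - \frac{125}{6} \approx -20.833$)
$O{\left(m,t \right)} = \frac{-95 + t}{m}$ ($O{\left(m,t \right)} = \frac{t - 95}{m + 0} = \frac{-95 + t}{m}$)
$g{\left(h \right)} = 1 - \frac{6 h}{125}$ ($g{\left(h \right)} = \frac{h}{h} + \frac{h}{- \frac{125}{6}} = 1 + h \left(- \frac{6}{125}\right) = 1 - \frac{6 h}{125}$)
$\frac{1}{g{\left(-48 \right)} + O{\left(4,28 \right)}} = \frac{1}{\left(1 - - \frac{288}{125}\right) + \frac{-95 + 28}{4}} = \frac{1}{\left(1 + \frac{288}{125}\right) + \frac{1}{4} \left(-67\right)} = \frac{1}{\frac{413}{125} - \frac{67}{4}} = \frac{1}{- \frac{6723}{500}} = - \frac{500}{6723}$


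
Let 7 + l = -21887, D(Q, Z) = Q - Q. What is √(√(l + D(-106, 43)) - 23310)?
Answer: √(-23310 + I*√21894) ≈ 0.4846 + 152.68*I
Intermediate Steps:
D(Q, Z) = 0
l = -21894 (l = -7 - 21887 = -21894)
√(√(l + D(-106, 43)) - 23310) = √(√(-21894 + 0) - 23310) = √(√(-21894) - 23310) = √(I*√21894 - 23310) = √(-23310 + I*√21894)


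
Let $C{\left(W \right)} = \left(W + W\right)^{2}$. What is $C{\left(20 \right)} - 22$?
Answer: $1578$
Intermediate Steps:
$C{\left(W \right)} = 4 W^{2}$ ($C{\left(W \right)} = \left(2 W\right)^{2} = 4 W^{2}$)
$C{\left(20 \right)} - 22 = 4 \cdot 20^{2} - 22 = 4 \cdot 400 - 22 = 1600 - 22 = 1578$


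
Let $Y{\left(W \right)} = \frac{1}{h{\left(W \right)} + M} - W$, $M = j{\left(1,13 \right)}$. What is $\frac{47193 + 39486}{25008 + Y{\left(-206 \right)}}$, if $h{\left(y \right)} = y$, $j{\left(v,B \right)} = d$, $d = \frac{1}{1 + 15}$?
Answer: $\frac{285607305}{83080114} \approx 3.4377$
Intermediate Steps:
$d = \frac{1}{16} \approx 0.0625$
$j{\left(v,B \right)} = \frac{1}{16}$
$M = \frac{1}{16} \approx 0.0625$
$Y{\left(W \right)} = \frac{1}{\frac{1}{16} + W} - W$ ($Y{\left(W \right)} = \frac{1}{W + \frac{1}{16}} - W = \frac{1}{\frac{1}{16} + W} - W$)
$\frac{47193 + 39486}{25008 + Y{\left(-206 \right)}} = \frac{47193 + 39486}{25008 + \frac{16 - -206 - 16 \left(-206\right)^{2}}{1 + 16 \left(-206\right)}} = \frac{86679}{25008 + \frac{16 + 206 - 678976}{1 - 3296}} = \frac{86679}{25008 + \frac{16 + 206 - 678976}{-3295}} = \frac{86679}{25008 - - \frac{678754}{3295}} = \frac{86679}{25008 + \frac{678754}{3295}} = \frac{86679}{\frac{83080114}{3295}} = 86679 \cdot \frac{3295}{83080114} = \frac{285607305}{83080114}$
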